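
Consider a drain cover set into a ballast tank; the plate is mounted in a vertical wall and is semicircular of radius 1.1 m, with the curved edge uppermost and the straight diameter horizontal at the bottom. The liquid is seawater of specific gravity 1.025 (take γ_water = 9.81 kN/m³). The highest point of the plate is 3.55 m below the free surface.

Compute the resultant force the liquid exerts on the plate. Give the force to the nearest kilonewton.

γ = 1.025 × 9.81 = 10.05525 kN/m³.
The centroid lies 4r/(3π) = 0.466854 m above the diameter, so r − 4r/(3π) = 1.1 − 0.466854 = 0.633146 m below the topmost point, so the centroid depth is h_c = 3.55 + 0.633146 = 4.18315 m.
A = πr²/2 = π × 1.1²/2 = 1.90066 m².
Resultant F = γ·h_c·A = 10.05525 × 4.18315 × 1.90066 = 79.9467 kN.

F ≈ 80 kN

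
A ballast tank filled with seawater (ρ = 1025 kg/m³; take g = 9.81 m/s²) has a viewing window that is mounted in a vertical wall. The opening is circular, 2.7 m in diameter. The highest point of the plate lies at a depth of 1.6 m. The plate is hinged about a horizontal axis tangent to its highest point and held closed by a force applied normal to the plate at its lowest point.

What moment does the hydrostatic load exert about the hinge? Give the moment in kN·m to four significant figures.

γ = ρg = 1025 × 9.81 / 1000 = 10.05525 kN/m³.
The centroid is at the centre, 1.35 m below the top of the plate, so the centroid depth is h_c = 1.6 + 1.35 = 2.95 m.
A = π(1.35)² = 5.72555 m².
Resultant F = γ·h_c·A = 10.05525 × 2.95 × 5.72555 = 169.837 kN.
I_c = πr⁴/4 = π × 1.35⁴/4 = 2.6087 m⁴.
Centre of pressure: y_p = y_c + I_c/(y_c·A) = 2.95 + 2.6087/(2.95 × 5.72555) = 2.95 + 0.154449 = 3.10445 m along the plane.
The resultant acts 1.35 + 0.154449 = 1.50445 m (along the plate) below the hinge at the top edge, so the moment about the hinge is M = F × 1.50445 = 169.837 × 1.50445 = 255.511 kN·m.

M ≈ 255.5 kN·m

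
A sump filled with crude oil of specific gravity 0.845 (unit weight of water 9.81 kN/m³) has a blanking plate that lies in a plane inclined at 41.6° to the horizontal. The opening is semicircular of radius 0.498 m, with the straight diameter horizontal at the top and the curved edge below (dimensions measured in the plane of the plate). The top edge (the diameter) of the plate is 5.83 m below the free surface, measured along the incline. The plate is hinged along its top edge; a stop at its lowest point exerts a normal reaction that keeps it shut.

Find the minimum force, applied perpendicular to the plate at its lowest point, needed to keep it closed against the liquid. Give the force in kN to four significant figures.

γ = 0.845 × 9.81 = 8.28945 kN/m³.
Let θ = 41.6° be the plate's angle to the horizontal; measure y along the incline from where the plane meets the free surface. Vertical depth h = y·sinθ with sinθ = 0.663926.
The centroid of a semicircle lies 4r/(3π) = 0.211358 m from the diameter, here below the top edge, so y_c = 5.83 + 0.211358 = 6.04136 m and h_c = 6.04136 × 0.663926 = 4.01102 m.
A = πr²/2 = π × 0.498²/2 = 0.389564 m².
Resultant F = γ·h_c·A = 8.28945 × 4.01102 × 0.389564 = 12.9527 kN.
I_c = (π/8 − 8/(9π))·r⁴ = 0.109757 × 0.498⁴ = 0.00675071 m⁴.
Centre of pressure: y_p = y_c + I_c/(y_c·A) = 6.04136 + 0.00675071/(6.04136 × 0.389564) = 6.04136 + 0.00286837 = 6.04423 m along the plane.
The resultant acts 0.211358 + 0.00286837 = 0.214226 m (along the plate) below the hinge at the top edge, so the moment about the hinge is M = F × 0.214226 = 12.9527 × 0.214226 = 2.77481 kN·m.
A normal force at the bottom, 0.498 m from the hinge, must supply this moment: P = 2.77481/0.498 = 5.57191 kN.

P ≈ 5.572 kN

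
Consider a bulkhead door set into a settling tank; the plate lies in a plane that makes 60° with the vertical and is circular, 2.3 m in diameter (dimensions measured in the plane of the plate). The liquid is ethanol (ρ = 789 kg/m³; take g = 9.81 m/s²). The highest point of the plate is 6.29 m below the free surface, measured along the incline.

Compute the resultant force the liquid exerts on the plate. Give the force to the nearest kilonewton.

γ = ρg = 789 × 9.81 / 1000 = 7.74009 kN/m³.
The plate makes 60° with the vertical, i.e. θ = 90° − 60° = 30° to the horizontal. Measuring y along the incline from the free-surface line, vertical depth h = y·sinθ with sinθ = 0.500000.
The centroid is at the centre, 1.15 m below the top of the plate, so y_c = 6.29 + 1.15 = 7.44 m and h_c = 7.44 × 0.500000 = 3.72 m.
A = π(1.15)² = 4.15476 m².
Resultant F = γ·h_c·A = 7.74009 × 3.72 × 4.15476 = 119.629 kN.

F ≈ 120 kN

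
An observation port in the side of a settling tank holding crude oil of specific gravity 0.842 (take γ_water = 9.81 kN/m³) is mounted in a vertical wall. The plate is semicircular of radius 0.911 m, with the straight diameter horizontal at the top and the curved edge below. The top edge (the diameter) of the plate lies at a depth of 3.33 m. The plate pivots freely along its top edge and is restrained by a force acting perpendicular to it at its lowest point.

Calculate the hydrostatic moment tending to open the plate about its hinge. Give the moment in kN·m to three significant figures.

M ≈ 16.1 kN·m

γ = 0.842 × 9.81 = 8.26002 kN/m³.
The centroid of a semicircle lies 4r/(3π) = 0.38664 m from the diameter, here below the top edge, so the centroid depth is h_c = 3.33 + 0.38664 = 3.71664 m.
A = πr²/2 = π × 0.911²/2 = 1.30364 m².
Resultant F = γ·h_c·A = 8.26002 × 3.71664 × 1.30364 = 40.0211 kN.
I_c = (π/8 − 8/(9π))·r⁴ = 0.109757 × 0.911⁴ = 0.0755972 m⁴.
Centre of pressure: y_p = y_c + I_c/(y_c·A) = 3.71664 + 0.0755972/(3.71664 × 1.30364) = 3.71664 + 0.0156026 = 3.73224 m along the plane.
The resultant acts 0.38664 + 0.0156026 = 0.402243 m (along the plate) below the hinge at the top edge, so the moment about the hinge is M = F × 0.402243 = 40.0211 × 0.402243 = 16.0982 kN·m.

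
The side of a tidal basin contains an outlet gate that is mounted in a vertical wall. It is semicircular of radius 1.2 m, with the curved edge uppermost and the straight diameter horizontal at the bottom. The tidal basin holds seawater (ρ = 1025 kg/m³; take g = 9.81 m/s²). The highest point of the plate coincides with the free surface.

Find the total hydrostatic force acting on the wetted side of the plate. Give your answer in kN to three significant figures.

γ = ρg = 1025 × 9.81 / 1000 = 10.05525 kN/m³.
The centroid lies 4r/(3π) = 0.509296 m above the diameter, so r − 4r/(3π) = 1.2 − 0.509296 = 0.690704 m below the topmost point, so the centroid depth is h_c = 0.690704 m.
A = πr²/2 = π × 1.2²/2 = 2.26195 m².
Resultant F = γ·h_c·A = 10.05525 × 0.690704 × 2.26195 = 15.7097 kN.

F ≈ 15.7 kN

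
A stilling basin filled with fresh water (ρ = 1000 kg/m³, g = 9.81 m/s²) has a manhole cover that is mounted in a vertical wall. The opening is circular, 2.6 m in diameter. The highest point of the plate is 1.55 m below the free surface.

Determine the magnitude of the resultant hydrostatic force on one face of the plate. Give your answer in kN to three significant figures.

γ = ρg = 1000 × 9.81 = 9810 N/m³ = 9.81 kN/m³.
The centroid is at the centre, 1.3 m below the top of the plate, so the centroid depth is h_c = 1.55 + 1.3 = 2.85 m.
A = π(1.3)² = 5.30929 m².
Resultant F = γ·h_c·A = 9.81 × 2.85 × 5.30929 = 148.44 kN.

F ≈ 148 kN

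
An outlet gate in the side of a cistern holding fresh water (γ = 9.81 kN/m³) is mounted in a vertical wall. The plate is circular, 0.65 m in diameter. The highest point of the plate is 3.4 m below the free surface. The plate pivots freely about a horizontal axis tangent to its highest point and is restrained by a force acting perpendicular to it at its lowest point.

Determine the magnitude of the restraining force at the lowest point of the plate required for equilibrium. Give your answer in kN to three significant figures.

γ = 9.81 kN/m³.
The centroid is at the centre, 0.325 m below the top of the plate, so the centroid depth is h_c = 3.4 + 0.325 = 3.725 m.
A = π(0.325)² = 0.331831 m².
Resultant F = γ·h_c·A = 9.81 × 3.725 × 0.331831 = 12.1259 kN.
I_c = πr⁴/4 = π × 0.325⁴/4 = 0.00876241 m⁴.
Centre of pressure: y_p = y_c + I_c/(y_c·A) = 3.725 + 0.00876241/(3.725 × 0.331831) = 3.725 + 0.00708892 = 3.73209 m along the plane.
The resultant acts 0.325 + 0.00708892 = 0.332089 m (along the plate) below the hinge at the top edge, so the moment about the hinge is M = F × 0.332089 = 12.1259 × 0.332089 = 4.02688 kN·m.
A normal force at the bottom, 0.65 m from the hinge, must supply this moment: P = 4.02688/0.65 = 6.1952 kN.

P ≈ 6.20 kN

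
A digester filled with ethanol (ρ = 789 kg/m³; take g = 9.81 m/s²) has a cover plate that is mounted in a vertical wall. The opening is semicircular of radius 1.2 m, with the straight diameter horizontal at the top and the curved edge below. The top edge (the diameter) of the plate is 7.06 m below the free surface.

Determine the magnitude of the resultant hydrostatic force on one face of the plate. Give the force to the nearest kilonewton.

γ = ρg = 789 × 9.81 / 1000 = 7.74009 kN/m³.
The centroid of a semicircle lies 4r/(3π) = 0.509296 m from the diameter, here below the top edge, so the centroid depth is h_c = 7.06 + 0.509296 = 7.5693 m.
A = πr²/2 = π × 1.2²/2 = 2.26195 m².
Resultant F = γ·h_c·A = 7.74009 × 7.5693 × 2.26195 = 132.521 kN.

F ≈ 133 kN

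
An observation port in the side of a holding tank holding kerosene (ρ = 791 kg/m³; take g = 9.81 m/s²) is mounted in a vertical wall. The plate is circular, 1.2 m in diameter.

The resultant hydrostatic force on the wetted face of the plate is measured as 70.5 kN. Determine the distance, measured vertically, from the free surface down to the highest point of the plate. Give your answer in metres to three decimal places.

γ = ρg = 791 × 9.81 / 1000 = 7.75971 kN/m³.
A = π(0.6)² = 1.13097 m².
From F = γ·h_c·A, the centroid depth is h_c = 70.5/(7.75971 × 1.13097) = 8.03327 m.
The centroid is at the centre, 0.6 m below the top of the plate, so the highest point sits at h_top = 8.03327 − 0.6 = 7.43327 m below the surface.

d_top ≈ 7.433 m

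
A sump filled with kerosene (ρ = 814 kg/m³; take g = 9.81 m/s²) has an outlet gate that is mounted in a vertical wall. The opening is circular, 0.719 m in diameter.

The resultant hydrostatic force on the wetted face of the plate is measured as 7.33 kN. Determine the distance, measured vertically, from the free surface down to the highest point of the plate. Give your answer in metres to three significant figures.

γ = ρg = 814 × 9.81 / 1000 = 7.98534 kN/m³.
A = π(0.3595)² = 0.40602 m².
From F = γ·h_c·A, the centroid depth is h_c = 7.33/(7.98534 × 0.40602) = 2.26081 m.
The centroid is at the centre, 0.3595 m below the top of the plate, so the highest point sits at h_top = 2.26081 − 0.3595 = 1.90131 m below the surface.

d_top ≈ 1.90 m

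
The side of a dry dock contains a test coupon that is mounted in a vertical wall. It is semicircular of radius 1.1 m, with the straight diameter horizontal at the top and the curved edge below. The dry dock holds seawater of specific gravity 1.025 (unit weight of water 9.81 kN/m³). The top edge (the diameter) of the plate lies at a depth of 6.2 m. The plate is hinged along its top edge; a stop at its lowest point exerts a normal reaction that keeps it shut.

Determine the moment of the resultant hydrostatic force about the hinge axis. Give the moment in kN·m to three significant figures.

γ = 1.025 × 9.81 = 10.05525 kN/m³.
The centroid of a semicircle lies 4r/(3π) = 0.466854 m from the diameter, here below the top edge, so the centroid depth is h_c = 6.2 + 0.466854 = 6.66685 m.
A = πr²/2 = π × 1.1²/2 = 1.90066 m².
Resultant F = γ·h_c·A = 10.05525 × 6.66685 × 1.90066 = 127.414 kN.
I_c = (π/8 − 8/(9π))·r⁴ = 0.109757 × 1.1⁴ = 0.160695 m⁴.
Centre of pressure: y_p = y_c + I_c/(y_c·A) = 6.66685 + 0.160695/(6.66685 × 1.90066) = 6.66685 + 0.0126817 = 6.67953 m along the plane.
The resultant acts 0.466854 + 0.0126817 = 0.479536 m (along the plate) below the hinge at the top edge, so the moment about the hinge is M = F × 0.479536 = 127.414 × 0.479536 = 61.0996 kN·m.

M ≈ 61.1 kN·m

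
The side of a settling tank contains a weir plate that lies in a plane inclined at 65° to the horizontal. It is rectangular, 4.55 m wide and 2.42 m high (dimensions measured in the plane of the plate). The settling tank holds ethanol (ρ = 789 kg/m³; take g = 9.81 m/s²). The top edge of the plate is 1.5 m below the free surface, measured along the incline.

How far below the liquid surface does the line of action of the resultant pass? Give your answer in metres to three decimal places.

h_p = 2.619 m

γ = ρg = 789 × 9.81 / 1000 = 7.74009 kN/m³.
Let θ = 65° be the plate's angle to the horizontal; measure y along the incline from where the plane meets the free surface. Vertical depth h = y·sinθ with sinθ = 0.906308.
The centroid lies 2.42/2 = 1.21 m below the top edge, so y_c = 1.5 + 1.21 = 2.71 m and h_c = 2.71 × 0.906308 = 2.45609 m.
A = 4.55 × 2.42 = 11.011 m².
Resultant F = γ·h_c·A = 7.74009 × 2.45609 × 11.011 = 209.323 kN.
I_c = b·h³/12 = 4.55 × 2.42³/12 = 5.37374 m⁴.
Centre of pressure: y_p = y_c + I_c/(y_c·A) = 2.71 + 5.37374/(2.71 × 11.011) = 2.71 + 0.180086 = 2.89009 m along the plane.
Vertically, h_p = y_p·sinθ = 2.89009 × 0.906308 = 2.61931 m.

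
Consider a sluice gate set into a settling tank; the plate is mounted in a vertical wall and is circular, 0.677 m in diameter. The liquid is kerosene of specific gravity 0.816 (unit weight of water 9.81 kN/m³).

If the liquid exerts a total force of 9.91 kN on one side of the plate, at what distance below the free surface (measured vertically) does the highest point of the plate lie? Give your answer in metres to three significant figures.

γ = 0.816 × 9.81 = 8.00496 kN/m³.
A = π(0.3385)² = 0.359971 m².
From F = γ·h_c·A, the centroid depth is h_c = 9.91/(8.00496 × 0.359971) = 3.43912 m.
The centroid is at the centre, 0.3385 m below the top of the plate, so the highest point sits at h_top = 3.43912 − 0.3385 = 3.10062 m below the surface.

d_top ≈ 3.10 m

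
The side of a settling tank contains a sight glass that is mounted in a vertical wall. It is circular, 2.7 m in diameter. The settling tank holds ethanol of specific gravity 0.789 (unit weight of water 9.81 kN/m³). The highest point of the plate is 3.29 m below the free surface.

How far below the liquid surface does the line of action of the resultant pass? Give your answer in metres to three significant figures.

γ = 0.789 × 9.81 = 7.74009 kN/m³.
The centroid is at the centre, 1.35 m below the top of the plate, so the centroid depth is h_c = 3.29 + 1.35 = 4.64 m.
A = π(1.35)² = 5.72555 m².
Resultant F = γ·h_c·A = 7.74009 × 4.64 × 5.72555 = 205.628 kN.
I_c = πr⁴/4 = π × 1.35⁴/4 = 2.6087 m⁴.
Centre of pressure: y_p = y_c + I_c/(y_c·A) = 4.64 + 2.6087/(4.64 × 5.72555) = 4.64 + 0.0981949 = 4.73819 m along the plane.

h_p = 4.74 m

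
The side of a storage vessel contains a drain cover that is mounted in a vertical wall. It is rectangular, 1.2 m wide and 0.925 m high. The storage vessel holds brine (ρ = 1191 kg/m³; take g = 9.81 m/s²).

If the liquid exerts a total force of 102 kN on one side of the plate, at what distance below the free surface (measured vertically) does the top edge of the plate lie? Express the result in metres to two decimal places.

d_top ≈ 7.40 m

γ = ρg = 1191 × 9.81 / 1000 = 11.68371 kN/m³.
A = 1.2 × 0.925 = 1.11 m².
From F = γ·h_c·A, the centroid depth is h_c = 102/(11.68371 × 1.11) = 7.86496 m.
The centroid lies 0.925/2 = 0.4625 m below the top edge, so the top edge sits at h_top = 7.86496 − 0.4625 = 7.40246 m below the surface.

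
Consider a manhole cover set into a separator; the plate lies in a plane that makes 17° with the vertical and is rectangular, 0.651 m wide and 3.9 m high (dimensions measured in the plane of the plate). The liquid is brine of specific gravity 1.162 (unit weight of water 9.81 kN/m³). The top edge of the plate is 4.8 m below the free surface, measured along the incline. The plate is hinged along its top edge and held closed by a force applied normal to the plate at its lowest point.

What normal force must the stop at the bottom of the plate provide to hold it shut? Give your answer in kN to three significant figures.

P ≈ 102 kN

γ = 1.162 × 9.81 = 11.39922 kN/m³.
The plate makes 17° with the vertical, i.e. θ = 90° − 17° = 73° to the horizontal. Measuring y along the incline from the free-surface line, vertical depth h = y·sinθ with sinθ = 0.956305.
The centroid lies 3.9/2 = 1.95 m below the top edge, so y_c = 4.8 + 1.95 = 6.75 m and h_c = 6.75 × 0.956305 = 6.45506 m.
A = 0.651 × 3.9 = 2.5389 m².
Resultant F = γ·h_c·A = 11.39922 × 6.45506 × 2.5389 = 186.819 kN.
I_c = b·h³/12 = 0.651 × 3.9³/12 = 3.21806 m⁴.
Centre of pressure: y_p = y_c + I_c/(y_c·A) = 6.75 + 3.21806/(6.75 × 2.5389) = 6.75 + 0.187778 = 6.93778 m along the plane.
The resultant acts 1.95 + 0.187778 = 2.13778 m (along the plate) below the hinge at the top edge, so the moment about the hinge is M = F × 2.13778 = 186.819 × 2.13778 = 399.378 kN·m.
A normal force at the bottom, 3.9 m from the hinge, must supply this moment: P = 399.378/3.9 = 102.405 kN.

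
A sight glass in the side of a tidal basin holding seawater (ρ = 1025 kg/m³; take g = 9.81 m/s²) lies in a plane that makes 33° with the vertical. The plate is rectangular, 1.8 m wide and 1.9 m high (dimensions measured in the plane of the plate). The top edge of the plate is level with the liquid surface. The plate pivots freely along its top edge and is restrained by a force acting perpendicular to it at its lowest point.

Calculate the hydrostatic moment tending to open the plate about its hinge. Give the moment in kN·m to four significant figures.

γ = ρg = 1025 × 9.81 / 1000 = 10.05525 kN/m³.
The plate makes 33° with the vertical, i.e. θ = 90° − 33° = 57° to the horizontal. Measuring y along the incline from the free-surface line, vertical depth h = y·sinθ with sinθ = 0.838671.
The centroid lies 1.9/2 = 0.95 m below the top edge, so y_c = 0.95 m and h_c = 0.95 × 0.838671 = 0.796737 m.
A = 1.8 × 1.9 = 3.42 m².
Resultant F = γ·h_c·A = 10.05525 × 0.796737 × 3.42 = 27.399 kN.
I_c = b·h³/12 = 1.8 × 1.9³/12 = 1.02885 m⁴.
Centre of pressure: y_p = y_c + I_c/(y_c·A) = 0.95 + 1.02885/(0.95 × 3.42) = 0.95 + 0.316667 = 1.26667 m along the plane.
The resultant acts 0.95 + 0.316667 = 1.26667 m (along the plate) below the hinge at the top edge, so the moment about the hinge is M = F × 1.26667 = 27.399 × 1.26667 = 34.7055 kN·m.

M ≈ 34.71 kN·m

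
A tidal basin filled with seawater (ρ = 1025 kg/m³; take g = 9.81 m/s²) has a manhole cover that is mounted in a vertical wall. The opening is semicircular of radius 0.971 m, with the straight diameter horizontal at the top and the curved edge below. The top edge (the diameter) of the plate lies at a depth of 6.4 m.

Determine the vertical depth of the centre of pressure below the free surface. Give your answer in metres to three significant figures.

h_p = 6.82 m

γ = ρg = 1025 × 9.81 / 1000 = 10.05525 kN/m³.
The centroid of a semicircle lies 4r/(3π) = 0.412105 m from the diameter, here below the top edge, so the centroid depth is h_c = 6.4 + 0.412105 = 6.81211 m.
A = πr²/2 = π × 0.971²/2 = 1.48101 m².
Resultant F = γ·h_c·A = 10.05525 × 6.81211 × 1.48101 = 101.445 kN.
I_c = (π/8 − 8/(9π))·r⁴ = 0.109757 × 0.971⁴ = 0.0975684 m⁴.
Centre of pressure: y_p = y_c + I_c/(y_c·A) = 6.81211 + 0.0975684/(6.81211 × 1.48101) = 6.81211 + 0.00967096 = 6.82178 m along the plane.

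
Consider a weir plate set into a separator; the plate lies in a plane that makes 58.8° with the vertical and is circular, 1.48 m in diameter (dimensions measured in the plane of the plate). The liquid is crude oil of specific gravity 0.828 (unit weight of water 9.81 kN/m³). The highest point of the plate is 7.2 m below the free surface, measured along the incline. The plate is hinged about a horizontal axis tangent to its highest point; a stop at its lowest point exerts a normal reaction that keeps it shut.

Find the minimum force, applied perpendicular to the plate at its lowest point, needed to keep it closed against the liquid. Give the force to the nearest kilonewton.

γ = 0.828 × 9.81 = 8.12268 kN/m³.
The plate makes 58.8° with the vertical, i.e. θ = 90° − 58.8° = 31.2° to the horizontal. Measuring y along the incline from the free-surface line, vertical depth h = y·sinθ with sinθ = 0.518027.
The centroid is at the centre, 0.74 m below the top of the plate, so y_c = 7.2 + 0.74 = 7.94 m and h_c = 7.94 × 0.518027 = 4.11313 m.
A = π(0.74)² = 1.72034 m².
Resultant F = γ·h_c·A = 8.12268 × 4.11313 × 1.72034 = 57.4759 kN.
I_c = πr⁴/4 = π × 0.74⁴/4 = 0.235514 m⁴.
Centre of pressure: y_p = y_c + I_c/(y_c·A) = 7.94 + 0.235514/(7.94 × 1.72034) = 7.94 + 0.0172418 = 7.95724 m along the plane.
The resultant acts 0.74 + 0.0172418 = 0.757242 m (along the plate) below the hinge at the top edge, so the moment about the hinge is M = F × 0.757242 = 57.4759 × 0.757242 = 43.5232 kN·m.
A normal force at the bottom, 1.48 m from the hinge, must supply this moment: P = 43.5232/1.48 = 29.4076 kN.

P ≈ 29 kN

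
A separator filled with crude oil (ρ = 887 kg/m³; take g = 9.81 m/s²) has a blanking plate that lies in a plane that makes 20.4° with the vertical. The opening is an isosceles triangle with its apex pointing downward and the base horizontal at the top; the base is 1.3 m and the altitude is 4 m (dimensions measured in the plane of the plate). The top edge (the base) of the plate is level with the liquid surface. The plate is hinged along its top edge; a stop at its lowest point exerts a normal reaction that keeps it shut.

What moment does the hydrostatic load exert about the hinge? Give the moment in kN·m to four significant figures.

M ≈ 56.55 kN·m

γ = ρg = 887 × 9.81 / 1000 = 8.70147 kN/m³.
The plate makes 20.4° with the vertical, i.e. θ = 90° − 20.4° = 69.6° to the horizontal. Measuring y along the incline from the free-surface line, vertical depth h = y·sinθ with sinθ = 0.937282.
With the apex down, the centroid sits h/3 = 4/3 = 1.33333 m below the base (the top edge), so y_c = 1.33333 m and h_c = 1.33333 × 0.937282 = 1.24971 m.
A = ½ × 1.3 × 4 = 2.6 m².
Resultant F = γ·h_c·A = 8.70147 × 1.24971 × 2.6 = 28.2732 kN.
I_c = b·h³/36 = 1.3 × 4³/36 = 2.31111 m⁴.
Centre of pressure: y_p = y_c + I_c/(y_c·A) = 1.33333 + 2.31111/(1.33333 × 2.6) = 1.33333 + 0.666668 = 2 m along the plane.
The resultant acts 1.33333 + 0.666668 = 2 m (along the plate) below the hinge at the top edge, so the moment about the hinge is M = F × 2 = 28.2732 × 2 = 56.5464 kN·m.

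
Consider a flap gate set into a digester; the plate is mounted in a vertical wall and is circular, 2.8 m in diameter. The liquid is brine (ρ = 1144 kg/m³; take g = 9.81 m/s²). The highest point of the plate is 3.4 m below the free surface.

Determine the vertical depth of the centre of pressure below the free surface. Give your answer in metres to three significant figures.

h_p = 4.90 m

γ = ρg = 1144 × 9.81 / 1000 = 11.22264 kN/m³.
The centroid is at the centre, 1.4 m below the top of the plate, so the centroid depth is h_c = 3.4 + 1.4 = 4.8 m.
A = π(1.4)² = 6.15752 m².
Resultant F = γ·h_c·A = 11.22264 × 4.8 × 6.15752 = 331.697 kN.
I_c = πr⁴/4 = π × 1.4⁴/4 = 3.01719 m⁴.
Centre of pressure: y_p = y_c + I_c/(y_c·A) = 4.8 + 3.01719/(4.8 × 6.15752) = 4.8 + 0.102084 = 4.90208 m along the plane.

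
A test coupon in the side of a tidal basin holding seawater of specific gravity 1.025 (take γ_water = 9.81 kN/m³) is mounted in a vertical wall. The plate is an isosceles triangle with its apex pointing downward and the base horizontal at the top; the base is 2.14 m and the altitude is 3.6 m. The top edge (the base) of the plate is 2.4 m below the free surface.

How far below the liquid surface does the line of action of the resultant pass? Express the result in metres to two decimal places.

γ = 1.025 × 9.81 = 10.05525 kN/m³.
With the apex down, the centroid sits h/3 = 3.6/3 = 1.2 m below the base (the top edge), so the centroid depth is h_c = 2.4 + 1.2 = 3.6 m.
A = ½ × 2.14 × 3.6 = 3.852 m².
Resultant F = γ·h_c·A = 10.05525 × 3.6 × 3.852 = 139.438 kN.
I_c = b·h³/36 = 2.14 × 3.6³/36 = 2.77344 m⁴.
Centre of pressure: y_p = y_c + I_c/(y_c·A) = 3.6 + 2.77344/(3.6 × 3.852) = 3.6 + 0.2 = 3.8 m along the plane.

h_p = 3.80 m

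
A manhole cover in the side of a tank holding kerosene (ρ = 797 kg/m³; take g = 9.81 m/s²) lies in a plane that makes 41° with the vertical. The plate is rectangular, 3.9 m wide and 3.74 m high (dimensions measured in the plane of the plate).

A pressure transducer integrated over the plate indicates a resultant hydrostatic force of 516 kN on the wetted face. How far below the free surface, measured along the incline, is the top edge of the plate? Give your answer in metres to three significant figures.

y_top ≈ 4.13 m

γ = ρg = 797 × 9.81 / 1000 = 7.81857 kN/m³.
A = 3.9 × 3.74 = 14.586 m².
From F = γ·h_c·A, the centroid depth is h_c = 516/(7.81857 × 14.586) = 4.52466 m.
The plate makes 41° with the vertical, i.e. θ = 90° − 41° = 49° to the horizontal. Measuring y along the incline from the free-surface line, vertical depth h = y·sinθ with sinθ = 0.754710.
Along the incline, y_c = h_c/sinθ = 4.52466/0.754710 = 5.99523 m.
The centroid lies 3.74/2 = 1.87 m below the top edge, so the top edge sits at y_top = 5.99523 − 1.87 = 4.12523 m along the incline.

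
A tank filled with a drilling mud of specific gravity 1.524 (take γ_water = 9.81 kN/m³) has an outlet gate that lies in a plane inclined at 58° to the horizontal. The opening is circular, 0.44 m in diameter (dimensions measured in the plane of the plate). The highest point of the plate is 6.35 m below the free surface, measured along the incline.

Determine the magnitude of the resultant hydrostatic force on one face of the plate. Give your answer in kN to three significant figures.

F ≈ 12.7 kN

γ = 1.524 × 9.81 = 14.95044 kN/m³.
Let θ = 58° be the plate's angle to the horizontal; measure y along the incline from where the plane meets the free surface. Vertical depth h = y·sinθ with sinθ = 0.848048.
The centroid is at the centre, 0.22 m below the top of the plate, so y_c = 6.35 + 0.22 = 6.57 m and h_c = 6.57 × 0.848048 = 5.57168 m.
A = π(0.22)² = 0.152053 m².
Resultant F = γ·h_c·A = 14.95044 × 5.57168 × 0.152053 = 12.6659 kN.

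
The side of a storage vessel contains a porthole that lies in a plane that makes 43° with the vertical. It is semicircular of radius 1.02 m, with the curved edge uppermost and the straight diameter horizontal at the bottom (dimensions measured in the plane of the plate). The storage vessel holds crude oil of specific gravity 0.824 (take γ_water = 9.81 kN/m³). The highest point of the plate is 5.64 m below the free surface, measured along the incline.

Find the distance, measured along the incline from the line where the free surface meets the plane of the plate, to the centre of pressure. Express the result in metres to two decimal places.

γ = 0.824 × 9.81 = 8.08344 kN/m³.
The plate makes 43° with the vertical, i.e. θ = 90° − 43° = 47° to the horizontal. Measuring y along the incline from the free-surface line, vertical depth h = y·sinθ with sinθ = 0.731354.
The centroid lies 4r/(3π) = 0.432901 m above the diameter, so r − 4r/(3π) = 1.02 − 0.432901 = 0.587099 m below the topmost point, so y_c = 5.64 + 0.587099 = 6.2271 m and h_c = 6.2271 × 0.731354 = 4.55421 m.
A = πr²/2 = π × 1.02²/2 = 1.63426 m².
Resultant F = γ·h_c·A = 8.08344 × 4.55421 × 1.63426 = 60.1631 kN.
I_c = (π/8 − 8/(9π))·r⁴ = 0.109757 × 1.02⁴ = 0.118805 m⁴.
Centre of pressure: y_p = y_c + I_c/(y_c·A) = 6.2271 + 0.118805/(6.2271 × 1.63426) = 6.2271 + 0.0116742 = 6.23877 m along the plane.

y_p = 6.24 m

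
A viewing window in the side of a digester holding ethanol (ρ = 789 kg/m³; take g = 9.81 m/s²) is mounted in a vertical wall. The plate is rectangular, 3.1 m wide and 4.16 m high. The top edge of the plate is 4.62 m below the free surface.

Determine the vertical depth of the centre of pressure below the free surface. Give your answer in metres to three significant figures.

γ = ρg = 789 × 9.81 / 1000 = 7.74009 kN/m³.
The centroid lies 4.16/2 = 2.08 m below the top edge, so the centroid depth is h_c = 4.62 + 2.08 = 6.7 m.
A = 3.1 × 4.16 = 12.896 m².
Resultant F = γ·h_c·A = 7.74009 × 6.7 × 12.896 = 668.769 kN.
I_c = b·h³/12 = 3.1 × 4.16³/12 = 18.5978 m⁴.
Centre of pressure: y_p = y_c + I_c/(y_c·A) = 6.7 + 18.5978/(6.7 × 12.896) = 6.7 + 0.215244 = 6.91524 m along the plane.

h_p = 6.92 m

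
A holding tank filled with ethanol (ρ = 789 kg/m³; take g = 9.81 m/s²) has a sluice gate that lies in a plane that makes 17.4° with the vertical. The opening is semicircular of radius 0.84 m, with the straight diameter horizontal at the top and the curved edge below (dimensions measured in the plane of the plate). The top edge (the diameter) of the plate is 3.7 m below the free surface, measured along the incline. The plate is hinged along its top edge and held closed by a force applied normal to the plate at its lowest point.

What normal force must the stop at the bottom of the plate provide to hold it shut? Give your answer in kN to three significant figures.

P ≈ 14.6 kN

γ = ρg = 789 × 9.81 / 1000 = 7.74009 kN/m³.
The plate makes 17.4° with the vertical, i.e. θ = 90° − 17.4° = 72.6° to the horizontal. Measuring y along the incline from the free-surface line, vertical depth h = y·sinθ with sinθ = 0.954240.
The centroid of a semicircle lies 4r/(3π) = 0.356507 m from the diameter, here below the top edge, so y_c = 3.7 + 0.356507 = 4.05651 m and h_c = 4.05651 × 0.954240 = 3.87088 m.
A = πr²/2 = π × 0.84²/2 = 1.10835 m².
Resultant F = γ·h_c·A = 7.74009 × 3.87088 × 1.10835 = 33.2072 kN.
I_c = (π/8 − 8/(9π))·r⁴ = 0.109757 × 0.84⁴ = 0.0546449 m⁴.
Centre of pressure: y_p = y_c + I_c/(y_c·A) = 4.05651 + 0.0546449/(4.05651 × 1.10835) = 4.05651 + 0.012154 = 4.06866 m along the plane.
The resultant acts 0.356507 + 0.012154 = 0.368661 m (along the plate) below the hinge at the top edge, so the moment about the hinge is M = F × 0.368661 = 33.2072 × 0.368661 = 12.2422 kN·m.
A normal force at the bottom, 0.84 m from the hinge, must supply this moment: P = 12.2422/0.84 = 14.574 kN.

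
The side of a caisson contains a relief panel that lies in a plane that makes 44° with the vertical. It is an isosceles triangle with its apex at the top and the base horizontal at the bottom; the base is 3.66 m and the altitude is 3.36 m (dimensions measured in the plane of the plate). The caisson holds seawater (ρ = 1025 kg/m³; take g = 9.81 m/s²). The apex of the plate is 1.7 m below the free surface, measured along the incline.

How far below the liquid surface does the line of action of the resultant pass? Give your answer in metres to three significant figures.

h_p = 2.95 m

γ = ρg = 1025 × 9.81 / 1000 = 10.05525 kN/m³.
The plate makes 44° with the vertical, i.e. θ = 90° − 44° = 46° to the horizontal. Measuring y along the incline from the free-surface line, vertical depth h = y·sinθ with sinθ = 0.719340.
With the apex up, the centroid sits 2h/3 = 2 × 3.36/3 = 2.24 m below the apex, so y_c = 1.7 + 2.24 = 3.94 m and h_c = 3.94 × 0.719340 = 2.8342 m.
A = ½ × 3.66 × 3.36 = 6.1488 m².
Resultant F = γ·h_c·A = 10.05525 × 2.8342 × 6.1488 = 175.232 kN.
I_c = b·h³/36 = 3.66 × 3.36³/36 = 3.85653 m⁴.
Centre of pressure: y_p = y_c + I_c/(y_c·A) = 3.94 + 3.85653/(3.94 × 6.1488) = 3.94 + 0.159188 = 4.09919 m along the plane.
Vertically, h_p = y_p·sinθ = 4.09919 × 0.719340 = 2.94871 m.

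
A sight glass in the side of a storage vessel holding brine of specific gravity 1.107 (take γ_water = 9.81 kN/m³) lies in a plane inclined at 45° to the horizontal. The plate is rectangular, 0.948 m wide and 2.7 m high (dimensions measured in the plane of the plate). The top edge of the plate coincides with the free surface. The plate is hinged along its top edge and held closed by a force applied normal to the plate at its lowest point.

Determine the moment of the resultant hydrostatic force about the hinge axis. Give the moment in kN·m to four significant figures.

γ = 1.107 × 9.81 = 10.85967 kN/m³.
Let θ = 45° be the plate's angle to the horizontal; measure y along the incline from where the plane meets the free surface. Vertical depth h = y·sinθ with sinθ = 0.707107.
The centroid lies 2.7/2 = 1.35 m below the top edge, so y_c = 1.35 m and h_c = 1.35 × 0.707107 = 0.954594 m.
A = 0.948 × 2.7 = 2.5596 m².
Resultant F = γ·h_c·A = 10.85967 × 0.954594 × 2.5596 = 26.5343 kN.
I_c = b·h³/12 = 0.948 × 2.7³/12 = 1.55496 m⁴.
Centre of pressure: y_p = y_c + I_c/(y_c·A) = 1.35 + 1.55496/(1.35 × 2.5596) = 1.35 + 0.450001 = 1.8 m along the plane.
The resultant acts 1.35 + 0.450001 = 1.8 m (along the plate) below the hinge at the top edge, so the moment about the hinge is M = F × 1.8 = 26.5343 × 1.8 = 47.7617 kN·m.

M ≈ 47.76 kN·m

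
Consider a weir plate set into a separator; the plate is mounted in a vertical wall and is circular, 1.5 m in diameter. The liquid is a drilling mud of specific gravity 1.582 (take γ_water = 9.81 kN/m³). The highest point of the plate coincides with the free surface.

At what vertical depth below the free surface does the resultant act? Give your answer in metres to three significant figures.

γ = 1.582 × 9.81 = 15.51942 kN/m³.
The centroid is at the centre, 0.75 m below the top of the plate, so the centroid depth is h_c = 0.75 m.
A = π(0.75)² = 1.76715 m².
Resultant F = γ·h_c·A = 15.51942 × 0.75 × 1.76715 = 20.5689 kN.
I_c = πr⁴/4 = π × 0.75⁴/4 = 0.248505 m⁴.
Centre of pressure: y_p = y_c + I_c/(y_c·A) = 0.75 + 0.248505/(0.75 × 1.76715) = 0.75 + 0.1875 = 0.9375 m along the plane.

h_p = 0.938 m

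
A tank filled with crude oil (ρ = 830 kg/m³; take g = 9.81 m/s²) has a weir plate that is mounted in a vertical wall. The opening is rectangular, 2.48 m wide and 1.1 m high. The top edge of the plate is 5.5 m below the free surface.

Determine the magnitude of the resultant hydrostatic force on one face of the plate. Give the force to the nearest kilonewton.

γ = ρg = 830 × 9.81 / 1000 = 8.1423 kN/m³.
The centroid lies 1.1/2 = 0.55 m below the top edge, so the centroid depth is h_c = 5.5 + 0.55 = 6.05 m.
A = 2.48 × 1.1 = 2.728 m².
Resultant F = γ·h_c·A = 8.1423 × 6.05 × 2.728 = 134.384 kN.

F ≈ 134 kN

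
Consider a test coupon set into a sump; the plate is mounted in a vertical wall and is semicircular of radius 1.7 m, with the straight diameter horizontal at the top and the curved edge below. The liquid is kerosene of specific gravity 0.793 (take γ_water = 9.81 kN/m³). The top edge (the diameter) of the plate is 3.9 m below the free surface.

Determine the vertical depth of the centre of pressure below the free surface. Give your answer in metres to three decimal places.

γ = 0.793 × 9.81 = 7.77933 kN/m³.
The centroid of a semicircle lies 4r/(3π) = 0.721502 m from the diameter, here below the top edge, so the centroid depth is h_c = 3.9 + 0.721502 = 4.6215 m.
A = πr²/2 = π × 1.7²/2 = 4.5396 m².
Resultant F = γ·h_c·A = 7.77933 × 4.6215 × 4.5396 = 163.208 kN.
I_c = (π/8 − 8/(9π))·r⁴ = 0.109757 × 1.7⁴ = 0.916701 m⁴.
Centre of pressure: y_p = y_c + I_c/(y_c·A) = 4.6215 + 0.916701/(4.6215 × 4.5396) = 4.6215 + 0.0436945 = 4.66519 m along the plane.

h_p = 4.665 m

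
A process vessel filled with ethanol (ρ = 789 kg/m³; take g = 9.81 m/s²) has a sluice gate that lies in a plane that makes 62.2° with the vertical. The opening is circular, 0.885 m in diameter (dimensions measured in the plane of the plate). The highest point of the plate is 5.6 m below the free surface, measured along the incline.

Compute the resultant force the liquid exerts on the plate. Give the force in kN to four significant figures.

F ≈ 13.42 kN

γ = ρg = 789 × 9.81 / 1000 = 7.74009 kN/m³.
The plate makes 62.2° with the vertical, i.e. θ = 90° − 62.2° = 27.8° to the horizontal. Measuring y along the incline from the free-surface line, vertical depth h = y·sinθ with sinθ = 0.466387.
The centroid is at the centre, 0.4425 m below the top of the plate, so y_c = 5.6 + 0.4425 = 6.0425 m and h_c = 6.0425 × 0.466387 = 2.81814 m.
A = π(0.4425)² = 0.615143 m².
Resultant F = γ·h_c·A = 7.74009 × 2.81814 × 0.615143 = 13.4179 kN.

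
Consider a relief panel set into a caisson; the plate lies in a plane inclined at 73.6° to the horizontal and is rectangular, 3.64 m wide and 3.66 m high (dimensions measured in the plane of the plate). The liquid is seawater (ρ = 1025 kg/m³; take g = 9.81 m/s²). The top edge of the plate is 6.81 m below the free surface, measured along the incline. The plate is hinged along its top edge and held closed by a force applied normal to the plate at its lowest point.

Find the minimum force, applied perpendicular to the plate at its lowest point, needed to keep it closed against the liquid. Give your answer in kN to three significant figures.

P ≈ 594 kN

γ = ρg = 1025 × 9.81 / 1000 = 10.05525 kN/m³.
Let θ = 73.6° be the plate's angle to the horizontal; measure y along the incline from where the plane meets the free surface. Vertical depth h = y·sinθ with sinθ = 0.959314.
The centroid lies 3.66/2 = 1.83 m below the top edge, so y_c = 6.81 + 1.83 = 8.64 m and h_c = 8.64 × 0.959314 = 8.28847 m.
A = 3.64 × 3.66 = 13.3224 m².
Resultant F = γ·h_c·A = 10.05525 × 8.28847 × 13.3224 = 1110.32 kN.
I_c = b·h³/12 = 3.64 × 3.66³/12 = 14.8718 m⁴.
Centre of pressure: y_p = y_c + I_c/(y_c·A) = 8.64 + 14.8718/(8.64 × 13.3224) = 8.64 + 0.129201 = 8.7692 m along the plane.
The resultant acts 1.83 + 0.129201 = 1.9592 m (along the plate) below the hinge at the top edge, so the moment about the hinge is M = F × 1.9592 = 1110.32 × 1.9592 = 2175.34 kN·m.
A normal force at the bottom, 3.66 m from the hinge, must supply this moment: P = 2175.34/3.66 = 594.355 kN.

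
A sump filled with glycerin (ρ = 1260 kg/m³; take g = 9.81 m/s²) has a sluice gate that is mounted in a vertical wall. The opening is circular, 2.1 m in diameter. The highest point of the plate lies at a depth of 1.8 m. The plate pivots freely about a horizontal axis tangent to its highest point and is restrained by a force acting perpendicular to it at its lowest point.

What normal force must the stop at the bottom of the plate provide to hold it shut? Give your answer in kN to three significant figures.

γ = ρg = 1260 × 9.81 / 1000 = 12.3606 kN/m³.
The centroid is at the centre, 1.05 m below the top of the plate, so the centroid depth is h_c = 1.8 + 1.05 = 2.85 m.
A = π(1.05)² = 3.46361 m².
Resultant F = γ·h_c·A = 12.3606 × 2.85 × 3.46361 = 122.015 kN.
I_c = πr⁴/4 = π × 1.05⁴/4 = 0.954656 m⁴.
Centre of pressure: y_p = y_c + I_c/(y_c·A) = 2.85 + 0.954656/(2.85 × 3.46361) = 2.85 + 0.0967104 = 2.94671 m along the plane.
The resultant acts 1.05 + 0.0967104 = 1.14671 m (along the plate) below the hinge at the top edge, so the moment about the hinge is M = F × 1.14671 = 122.015 × 1.14671 = 139.916 kN·m.
A normal force at the bottom, 2.1 m from the hinge, must supply this moment: P = 139.916/2.1 = 66.6267 kN.

P ≈ 66.6 kN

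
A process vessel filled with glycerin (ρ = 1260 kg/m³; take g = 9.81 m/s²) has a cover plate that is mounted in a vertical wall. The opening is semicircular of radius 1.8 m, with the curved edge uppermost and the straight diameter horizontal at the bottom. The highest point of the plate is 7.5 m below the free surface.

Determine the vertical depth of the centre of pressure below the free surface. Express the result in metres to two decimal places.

h_p = 8.56 m

γ = ρg = 1260 × 9.81 / 1000 = 12.3606 kN/m³.
The centroid lies 4r/(3π) = 0.763944 m above the diameter, so r − 4r/(3π) = 1.8 − 0.763944 = 1.03606 m below the topmost point, so the centroid depth is h_c = 7.5 + 1.03606 = 8.53606 m.
A = πr²/2 = π × 1.8²/2 = 5.08938 m².
Resultant F = γ·h_c·A = 12.3606 × 8.53606 × 5.08938 = 536.985 kN.
I_c = (π/8 − 8/(9π))·r⁴ = 0.109757 × 1.8⁴ = 1.15219 m⁴.
Centre of pressure: y_p = y_c + I_c/(y_c·A) = 8.53606 + 1.15219/(8.53606 × 5.08938) = 8.53606 + 0.0265217 = 8.56258 m along the plane.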